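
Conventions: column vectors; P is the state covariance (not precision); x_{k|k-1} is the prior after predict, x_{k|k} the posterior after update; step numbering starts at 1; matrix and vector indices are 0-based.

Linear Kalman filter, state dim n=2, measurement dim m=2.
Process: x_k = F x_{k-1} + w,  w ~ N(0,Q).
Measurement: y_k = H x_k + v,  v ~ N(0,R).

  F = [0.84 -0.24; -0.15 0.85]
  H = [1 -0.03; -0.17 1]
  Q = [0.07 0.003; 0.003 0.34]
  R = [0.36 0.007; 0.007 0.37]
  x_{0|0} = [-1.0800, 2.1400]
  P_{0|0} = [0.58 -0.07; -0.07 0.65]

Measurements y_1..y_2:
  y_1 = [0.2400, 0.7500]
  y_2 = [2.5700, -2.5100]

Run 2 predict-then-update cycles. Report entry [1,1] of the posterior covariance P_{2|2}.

P_post[1,1] = 0.2119

step 1: x^-=[-1.4208, 1.9810]  P^-=[0.5449 -0.2552; -0.2552 0.8405]  S=[0.9210 -0.3673; -0.3673 1.3130]  K=[0.5564 -0.1092; -0.0405 0.6619]  nu=[1.7202, -1.4725]  x^+=[-0.3028, 0.9368]  P^+=[0.1995 -0.0026; -0.0026 0.2442]
step 2: x^-=[-0.4792, 0.8417]  P^-=[0.2259 -0.0739; -0.0739 0.5216]  S=[0.5908 -0.1213; -0.1213 0.9232]  K=[0.3711 -0.0729; -0.0337 0.5741]  nu=[3.0744, -3.4331]  x^+=[0.9119, -1.2329]  P^+=[0.1330 -0.0017; -0.0017 0.2119]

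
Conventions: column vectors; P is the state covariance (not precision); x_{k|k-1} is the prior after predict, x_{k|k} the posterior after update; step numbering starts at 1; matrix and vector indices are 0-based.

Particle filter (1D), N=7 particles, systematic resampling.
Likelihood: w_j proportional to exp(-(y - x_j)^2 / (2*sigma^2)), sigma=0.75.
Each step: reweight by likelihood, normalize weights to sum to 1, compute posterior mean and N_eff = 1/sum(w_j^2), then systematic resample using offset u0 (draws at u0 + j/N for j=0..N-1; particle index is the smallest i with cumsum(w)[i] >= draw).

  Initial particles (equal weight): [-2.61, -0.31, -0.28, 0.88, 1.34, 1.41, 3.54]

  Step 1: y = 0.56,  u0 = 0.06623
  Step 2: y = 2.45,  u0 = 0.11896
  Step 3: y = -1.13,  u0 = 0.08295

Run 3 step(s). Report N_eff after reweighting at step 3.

N_eff = 3.4119

step 1: w=[0.0000, 0.1664, 0.1742, 0.2978, 0.1899, 0.1716, 0.0001]  mean=0.6584  Neff=4.7127  idx=[1, 2, 3, 3, 3, 4, 5]
step 2: w=[0.0011, 0.0013, 0.1060, 0.1060, 0.1060, 0.3171, 0.3625]  mean=1.2153  Neff=3.7636  idx=[3, 4, 5, 5, 6, 6, 6]
step 3: w=[0.3743, 0.3743, 0.0599, 0.0599, 0.0439, 0.0439, 0.0439]  mean=1.0049  Neff=3.4119  idx=[0, 0, 0, 1, 1, 2, 5]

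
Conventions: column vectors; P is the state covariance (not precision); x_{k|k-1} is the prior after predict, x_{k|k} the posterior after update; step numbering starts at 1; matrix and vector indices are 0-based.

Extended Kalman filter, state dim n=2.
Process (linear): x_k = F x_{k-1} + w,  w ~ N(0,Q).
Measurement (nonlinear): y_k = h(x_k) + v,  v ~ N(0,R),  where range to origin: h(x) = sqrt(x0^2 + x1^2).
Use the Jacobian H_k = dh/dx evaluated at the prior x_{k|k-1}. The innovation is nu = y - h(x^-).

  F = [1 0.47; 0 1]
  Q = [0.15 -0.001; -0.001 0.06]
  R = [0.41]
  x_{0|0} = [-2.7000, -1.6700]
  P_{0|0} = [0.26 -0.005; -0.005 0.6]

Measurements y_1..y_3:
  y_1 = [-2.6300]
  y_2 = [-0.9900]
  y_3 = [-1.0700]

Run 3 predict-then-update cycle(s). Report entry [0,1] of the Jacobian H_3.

step 1: x^-=[-3.4849, -1.6700]  P^-=[0.5378 0.2760; 0.2760 0.6600]  H_jac=[-0.9018 -0.4322]  S=[1.1858]  K=[-0.5096; -0.4504]  nu=[-6.4944]  x^+=[-0.1752, 1.2553]  P^+=[0.2299 0.0038; 0.0038 0.4194]
step 2: x^-=[0.4148, 1.2553]  P^-=[0.4761 0.1999; 0.1999 0.4794]  H_jac=[0.3137 0.9495]  S=[1.0082]  K=[0.3364; 0.5137]  nu=[-2.3121]  x^+=[-0.3631, 0.0676]  P^+=[0.3620 0.0257; 0.0257 0.2133]
step 3: x^-=[-0.3313, 0.0676]  P^-=[0.5832 0.1249; 0.1249 0.2733]  H_jac=[-0.9798 0.1998]  S=[0.9320]  K=[-0.5864; -0.0728]  nu=[-1.4082]  x^+=[0.4944, 0.1700]  P^+=[0.2627 0.0852; 0.0852 0.2684]

H_jac[0,1] = 0.1998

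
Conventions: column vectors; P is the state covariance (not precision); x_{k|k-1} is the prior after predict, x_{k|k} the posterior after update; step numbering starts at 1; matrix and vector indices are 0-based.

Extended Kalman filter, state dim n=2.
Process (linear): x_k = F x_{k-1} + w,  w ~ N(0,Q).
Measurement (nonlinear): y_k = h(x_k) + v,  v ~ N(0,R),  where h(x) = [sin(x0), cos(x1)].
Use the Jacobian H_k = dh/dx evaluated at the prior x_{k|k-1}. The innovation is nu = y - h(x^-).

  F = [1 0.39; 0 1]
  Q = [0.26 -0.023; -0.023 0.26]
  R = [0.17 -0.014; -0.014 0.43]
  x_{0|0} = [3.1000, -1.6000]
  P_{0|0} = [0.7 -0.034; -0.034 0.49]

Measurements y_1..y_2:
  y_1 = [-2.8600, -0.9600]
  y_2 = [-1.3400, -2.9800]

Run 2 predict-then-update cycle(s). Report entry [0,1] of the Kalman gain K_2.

K[0,1] = 0.0849

step 1: x^-=[2.4760, -1.6000]  P^-=[1.0080 0.1341; 0.1341 0.7500]  H_jac=[-0.7866 0.0000; 0.0000 0.9996]  S=[0.7936 -0.1194; -0.1194 1.1794]  K=[-0.9971 0.0127; -0.0378 0.6318]  nu=[-3.4775, -0.9308]  x^+=[5.9317, -2.0566]  P^+=[0.2157 0.0194; 0.0194 0.2723]
step 2: x^-=[5.1297, -2.0566]  P^-=[0.5323 0.1026; 0.1026 0.5323]  H_jac=[0.4053 0.0000; 0.0000 0.8843]  S=[0.2574 0.0228; 0.0228 0.8463]  K=[0.8305 0.0849; 0.1126 0.5532]  nu=[-0.4258, -2.5131]  x^+=[4.5627, -3.4948]  P^+=[0.3454 0.0281; 0.0281 0.2672]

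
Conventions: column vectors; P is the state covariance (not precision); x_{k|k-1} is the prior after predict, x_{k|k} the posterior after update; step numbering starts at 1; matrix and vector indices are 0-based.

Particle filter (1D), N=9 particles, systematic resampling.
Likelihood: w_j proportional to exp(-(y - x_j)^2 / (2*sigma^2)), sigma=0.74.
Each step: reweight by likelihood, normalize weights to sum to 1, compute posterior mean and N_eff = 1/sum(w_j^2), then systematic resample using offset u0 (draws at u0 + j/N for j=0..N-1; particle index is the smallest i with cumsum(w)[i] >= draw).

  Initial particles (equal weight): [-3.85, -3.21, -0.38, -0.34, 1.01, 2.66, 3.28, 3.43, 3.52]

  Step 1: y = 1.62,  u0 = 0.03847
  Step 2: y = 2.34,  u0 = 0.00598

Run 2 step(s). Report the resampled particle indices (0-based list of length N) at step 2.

resampled_idx = [1, 3, 5, 5, 6, 6, 7, 7, 8]

step 1: w=[0.0000, 0.0000, 0.0198, 0.0229, 0.5442, 0.2847, 0.0617, 0.0384, 0.0283]  mean=1.7253  Neff=2.6031  idx=[3, 4, 4, 4, 4, 5, 5, 5, 6]
step 2: w=[0.0004, 0.0500, 0.0500, 0.0500, 0.0500, 0.2291, 0.2291, 0.2291, 0.1123]  mean=2.3984  Neff=5.5535  idx=[1, 3, 5, 5, 6, 6, 7, 7, 8]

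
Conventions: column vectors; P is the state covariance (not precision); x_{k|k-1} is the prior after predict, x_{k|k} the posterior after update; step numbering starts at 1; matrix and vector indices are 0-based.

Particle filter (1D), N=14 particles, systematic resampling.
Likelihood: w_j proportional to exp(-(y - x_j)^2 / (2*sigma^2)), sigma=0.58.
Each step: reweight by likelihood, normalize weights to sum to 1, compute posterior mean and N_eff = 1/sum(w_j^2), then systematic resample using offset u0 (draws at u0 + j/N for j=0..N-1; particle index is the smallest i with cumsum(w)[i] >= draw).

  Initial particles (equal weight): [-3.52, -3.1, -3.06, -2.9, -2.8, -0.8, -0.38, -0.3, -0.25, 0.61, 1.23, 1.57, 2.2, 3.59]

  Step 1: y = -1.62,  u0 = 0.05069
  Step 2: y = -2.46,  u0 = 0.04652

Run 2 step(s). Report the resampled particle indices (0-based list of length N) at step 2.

resampled_idx = [0, 0, 0, 1, 1, 1, 2, 2, 2, 3, 3, 3, 3, 5]

step 1: w=[0.0051, 0.0424, 0.0504, 0.0963, 0.1387, 0.4046, 0.1118, 0.0825, 0.0675, 0.0007, 0.0000, 0.0000, 0.0000, 0.0000]  mean=-1.3787  Neff=4.5368  idx=[2, 3, 3, 4, 5, 5, 5, 5, 5, 5, 6, 6, 7, 8]
step 2: w=[0.1931, 0.2473, 0.2473, 0.2777, 0.0055, 0.0055, 0.0055, 0.0055, 0.0055, 0.0055, 0.0005, 0.0005, 0.0003, 0.0002]  mean=-2.8298  Neff=4.2207  idx=[0, 0, 0, 1, 1, 1, 2, 2, 2, 3, 3, 3, 3, 5]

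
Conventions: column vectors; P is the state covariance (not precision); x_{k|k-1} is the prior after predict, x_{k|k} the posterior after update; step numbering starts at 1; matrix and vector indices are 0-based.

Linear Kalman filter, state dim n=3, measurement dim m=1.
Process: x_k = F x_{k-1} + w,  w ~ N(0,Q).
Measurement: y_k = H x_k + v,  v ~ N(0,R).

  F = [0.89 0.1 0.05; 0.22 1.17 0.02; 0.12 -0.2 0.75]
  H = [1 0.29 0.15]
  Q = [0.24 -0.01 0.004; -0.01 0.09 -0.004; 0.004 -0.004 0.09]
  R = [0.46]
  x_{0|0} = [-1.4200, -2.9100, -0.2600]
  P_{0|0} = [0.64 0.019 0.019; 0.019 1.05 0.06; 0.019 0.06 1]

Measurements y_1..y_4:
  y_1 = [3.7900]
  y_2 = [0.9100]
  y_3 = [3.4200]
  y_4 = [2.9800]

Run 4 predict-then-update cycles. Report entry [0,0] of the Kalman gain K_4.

K[0,0] = 0.4123

step 1: x^-=[-1.5678, -3.7223, 0.2166]  P^-=[0.7656 0.2635 0.1024; 0.2635 1.5715 -0.1604; 0.1024 -0.1604 0.6882]  S=[1.5429]  K=[0.5557; 0.4506; 0.1031]  nu=[6.4048]  x^+=[1.9914, -0.8363, 0.8771]  P^+=[0.2891 -0.1228 0.0140; -0.1228 1.2582 -0.2321; 0.0140 -0.2321 0.6718]
step 2: x^-=[1.7326, -0.5229, 1.0641]  P^-=[0.4604 0.0503 0.0496; 0.0503 1.7527 -0.4929; 0.0496 -0.4929 0.6004]  S=[1.0824]  K=[0.4456; 0.4477; -0.0030]  nu=[-0.8306]  x^+=[1.3625, -0.8947, 1.0666]  P^+=[0.2454 -0.1657 0.0511; -0.1657 1.5357 -0.4915; 0.0511 -0.4915 0.6004]
step 3: x^-=[1.1764, -0.7258, 1.1424]  P^-=[0.4214 0.0139 0.0520; 0.0139 2.0965 -0.7846; 0.0520 -0.7846 0.6573]  S=[1.0279]  K=[0.4214; 0.4905; -0.0749]  nu=[2.2827]  x^+=[2.1385, 0.3939, 0.9714]  P^+=[0.2388 -0.1986 0.0844; -0.1986 1.8492 -0.7468; 0.0844 -0.7468 0.6515]
step 4: x^-=[1.9912, 0.9508, 0.9064]  P^-=[0.4140 -0.0002 0.0582; -0.0002 2.4967 -1.0780; 0.0582 -1.0780 0.7827]  S=[1.0251]  K=[0.4123; 0.5484; -0.1336]  nu=[0.5771]  x^+=[2.2291, 1.2673, 0.8293]  P^+=[0.2397 -0.2319 0.1147; -0.2319 2.1884 -1.0029; 0.1147 -1.0029 0.7644]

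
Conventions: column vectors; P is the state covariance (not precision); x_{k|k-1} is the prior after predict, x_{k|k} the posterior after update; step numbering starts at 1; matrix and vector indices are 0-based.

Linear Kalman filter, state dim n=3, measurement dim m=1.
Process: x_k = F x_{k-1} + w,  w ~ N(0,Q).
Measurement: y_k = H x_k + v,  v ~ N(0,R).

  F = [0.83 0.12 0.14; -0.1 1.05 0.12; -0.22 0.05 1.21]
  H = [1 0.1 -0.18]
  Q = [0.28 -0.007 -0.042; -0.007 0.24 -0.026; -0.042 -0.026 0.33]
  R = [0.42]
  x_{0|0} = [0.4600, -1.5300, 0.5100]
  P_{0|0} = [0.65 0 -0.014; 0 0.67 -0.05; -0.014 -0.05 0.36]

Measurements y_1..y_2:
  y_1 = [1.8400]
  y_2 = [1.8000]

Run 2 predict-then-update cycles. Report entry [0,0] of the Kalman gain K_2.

K[0,0] = 0.5132

step 1: x^-=[0.2696, -1.5913, 0.4394]  P^-=[0.7396 0.0202 -0.1169; 0.0202 0.9781 0.0140; -0.1169 0.0140 0.8916]  S=[1.2439]  K=[0.6131; 0.0929; -0.2219]  nu=[1.8086]  x^+=[1.3785, -1.4233, 0.0381]  P^+=[0.2720 -0.0506 0.0523; -0.0506 0.9674 0.0396; 0.0523 0.0396 0.8304]
step 2: x^-=[0.9787, -1.6277, -0.3284]  P^-=[0.5010 0.0737 0.1110; 0.0737 1.3405 0.2061; 0.1110 0.2061 1.5394]  S=[0.9516]  K=[0.5132; 0.1793; -0.1529]  nu=[0.9250]  x^+=[1.4534, -1.4619, -0.4698]  P^+=[0.2504 -0.0139 0.1857; -0.0139 1.3100 0.2322; 0.1857 0.2322 1.5171]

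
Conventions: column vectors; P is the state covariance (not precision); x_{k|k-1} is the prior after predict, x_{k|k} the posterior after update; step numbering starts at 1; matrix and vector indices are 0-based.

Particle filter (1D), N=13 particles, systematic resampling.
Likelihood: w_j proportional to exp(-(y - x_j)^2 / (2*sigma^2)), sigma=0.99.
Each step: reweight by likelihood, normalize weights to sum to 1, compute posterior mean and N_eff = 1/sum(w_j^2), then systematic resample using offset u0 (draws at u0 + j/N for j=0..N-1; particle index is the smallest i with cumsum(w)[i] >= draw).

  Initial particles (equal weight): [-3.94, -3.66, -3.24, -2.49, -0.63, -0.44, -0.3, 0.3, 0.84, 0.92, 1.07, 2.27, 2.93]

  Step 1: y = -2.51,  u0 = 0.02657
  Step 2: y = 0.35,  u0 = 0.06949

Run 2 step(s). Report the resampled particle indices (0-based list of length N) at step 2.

step 1: w=[0.1171, 0.1693, 0.2533, 0.3323, 0.0548, 0.0374, 0.0275, 0.0059, 0.0011, 0.0008, 0.0005, 0.0000, 0.0000]  mean=-2.7845  Neff=4.5010  idx=[0, 0, 1, 1, 2, 2, 2, 3, 3, 3, 3, 4, 5]
step 2: w=[0.0001, 0.0001, 0.0002, 0.0002, 0.0010, 0.0010, 0.0010, 0.0116, 0.0116, 0.0116, 0.0116, 0.4344, 0.5158]  mean=-0.6275  Neff=2.1964  idx=[11, 11, 11, 11, 11, 11, 12, 12, 12, 12, 12, 12, 12]

resampled_idx = [11, 11, 11, 11, 11, 11, 12, 12, 12, 12, 12, 12, 12]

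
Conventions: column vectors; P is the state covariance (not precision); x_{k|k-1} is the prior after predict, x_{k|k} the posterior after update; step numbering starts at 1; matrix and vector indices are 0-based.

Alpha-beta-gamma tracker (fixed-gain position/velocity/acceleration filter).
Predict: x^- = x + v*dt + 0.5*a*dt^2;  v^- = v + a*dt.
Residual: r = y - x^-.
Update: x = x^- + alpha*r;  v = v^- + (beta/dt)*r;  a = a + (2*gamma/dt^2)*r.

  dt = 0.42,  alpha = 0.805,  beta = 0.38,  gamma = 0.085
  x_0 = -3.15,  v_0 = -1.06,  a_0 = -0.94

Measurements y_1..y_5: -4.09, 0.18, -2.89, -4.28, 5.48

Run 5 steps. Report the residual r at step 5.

resid = 10.0121

step 1: x_pred=-3.6781  r=-0.4119  x^+=-4.0097  v^+=-1.8275  a^+=-1.3369
step 2: x_pred=-4.8951  r=5.0751  x^+=-0.8097  v^+=2.2028  a^+=3.5541
step 3: x_pred=0.4290  r=-3.3190  x^+=-2.2428  v^+=0.6926  a^+=0.3555
step 4: x_pred=-1.9205  r=-2.3595  x^+=-3.8199  v^+=-1.2928  a^+=-1.9184
step 5: x_pred=-4.5321  r=10.0121  x^+=3.5276  v^+=6.9600  a^+=7.7305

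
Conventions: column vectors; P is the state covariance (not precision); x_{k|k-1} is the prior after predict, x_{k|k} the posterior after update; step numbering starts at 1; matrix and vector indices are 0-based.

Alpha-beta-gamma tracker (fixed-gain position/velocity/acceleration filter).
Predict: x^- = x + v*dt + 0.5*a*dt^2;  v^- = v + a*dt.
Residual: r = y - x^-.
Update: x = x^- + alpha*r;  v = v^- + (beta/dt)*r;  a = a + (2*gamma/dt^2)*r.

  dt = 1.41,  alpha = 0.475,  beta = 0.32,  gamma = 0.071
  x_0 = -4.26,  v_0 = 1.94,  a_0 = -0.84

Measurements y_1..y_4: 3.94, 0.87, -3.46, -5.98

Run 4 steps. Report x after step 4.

step 1: x_pred=-2.3596  r=6.2996  x^+=0.6327  v^+=2.1853  a^+=-0.3901
step 2: x_pred=3.3262  r=-2.4562  x^+=2.1595  v^+=1.0779  a^+=-0.5655
step 3: x_pred=3.1172  r=-6.5772  x^+=-0.0070  v^+=-1.2122  a^+=-1.0353
step 4: x_pred=-2.7452  r=-3.2348  x^+=-4.2817  v^+=-3.4060  a^+=-1.2663

x_post = -4.2817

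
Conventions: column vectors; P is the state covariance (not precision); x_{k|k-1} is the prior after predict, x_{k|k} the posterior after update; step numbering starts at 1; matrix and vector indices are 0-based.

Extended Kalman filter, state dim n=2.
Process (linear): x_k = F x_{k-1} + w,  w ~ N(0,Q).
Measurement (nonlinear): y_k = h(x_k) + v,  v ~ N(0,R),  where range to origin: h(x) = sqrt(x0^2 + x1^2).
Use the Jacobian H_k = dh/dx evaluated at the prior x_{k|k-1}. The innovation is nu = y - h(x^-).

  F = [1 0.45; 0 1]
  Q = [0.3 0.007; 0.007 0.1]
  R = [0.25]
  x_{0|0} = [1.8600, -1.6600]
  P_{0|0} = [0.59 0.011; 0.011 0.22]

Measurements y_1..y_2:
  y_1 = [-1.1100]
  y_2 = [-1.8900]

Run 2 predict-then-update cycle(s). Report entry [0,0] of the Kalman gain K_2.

K[0,0] = -0.7914

step 1: x^-=[1.1130, -1.6600]  P^-=[0.9445 0.1170; 0.1170 0.3200]  H_jac=[0.5569 -0.8306]  S=[0.6554]  K=[0.6542; -0.3061]  nu=[-3.1086]  x^+=[-0.9206, -0.7084]  P^+=[0.6639 0.2483; 0.2483 0.2586]
step 2: x^-=[-1.2394, -0.7084]  P^-=[1.2397 0.3716; 0.3716 0.3586]  H_jac=[-0.8682 -0.4962]  S=[1.5930]  K=[-0.7914; -0.3142]  nu=[-3.3176]  x^+=[1.3863, 0.3341]  P^+=[0.2419 -0.0246; -0.0246 0.2013]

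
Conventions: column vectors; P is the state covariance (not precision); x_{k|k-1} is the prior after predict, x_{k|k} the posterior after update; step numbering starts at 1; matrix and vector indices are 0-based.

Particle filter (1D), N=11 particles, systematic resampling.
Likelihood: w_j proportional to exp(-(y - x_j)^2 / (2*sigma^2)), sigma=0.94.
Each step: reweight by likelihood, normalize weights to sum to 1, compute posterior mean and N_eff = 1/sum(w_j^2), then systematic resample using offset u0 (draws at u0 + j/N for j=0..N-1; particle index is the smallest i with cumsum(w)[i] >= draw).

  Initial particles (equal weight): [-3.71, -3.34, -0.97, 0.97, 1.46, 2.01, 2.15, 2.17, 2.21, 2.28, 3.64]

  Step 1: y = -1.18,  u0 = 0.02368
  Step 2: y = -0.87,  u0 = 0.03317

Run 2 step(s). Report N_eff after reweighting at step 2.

N_eff = 9.3396

step 1: w=[0.0227, 0.0607, 0.8298, 0.0622, 0.0165, 0.0027, 0.0016, 0.0015, 0.0013, 0.0010, 0.0000]  mean=-0.9906  Neff=1.4347  idx=[1, 2, 2, 2, 2, 2, 2, 2, 2, 2, 3]
step 2: w=[0.0035, 0.1089, 0.1089, 0.1089, 0.1089, 0.1089, 0.1089, 0.1089, 0.1089, 0.1089, 0.0161]  mean=-0.9469  Neff=9.3396  idx=[1, 2, 2, 3, 4, 5, 6, 7, 7, 8, 9]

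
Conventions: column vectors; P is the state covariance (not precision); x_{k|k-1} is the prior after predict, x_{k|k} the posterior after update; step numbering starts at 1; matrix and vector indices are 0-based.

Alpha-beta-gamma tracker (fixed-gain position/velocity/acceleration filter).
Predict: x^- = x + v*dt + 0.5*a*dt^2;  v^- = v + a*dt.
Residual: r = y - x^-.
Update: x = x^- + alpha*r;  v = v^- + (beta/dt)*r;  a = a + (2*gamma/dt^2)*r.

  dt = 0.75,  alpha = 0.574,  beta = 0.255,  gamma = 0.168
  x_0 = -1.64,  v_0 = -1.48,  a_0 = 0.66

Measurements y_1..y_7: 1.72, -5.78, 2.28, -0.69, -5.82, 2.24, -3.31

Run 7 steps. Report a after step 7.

step 1: x_pred=-2.5644  r=4.2844  x^+=-0.1051  v^+=0.4717  a^+=3.2192
step 2: x_pred=1.1540  r=-6.9340  x^+=-2.8261  v^+=0.5285  a^+=-0.9227
step 3: x_pred=-2.6892  r=4.9692  x^+=0.1631  v^+=1.5260  a^+=2.0456
step 4: x_pred=1.8829  r=-2.5729  x^+=0.4061  v^+=2.1854  a^+=0.5087
step 5: x_pred=2.1882  r=-8.0082  x^+=-2.4085  v^+=-0.1559  a^+=-4.2749
step 6: x_pred=-3.7277  r=5.9677  x^+=-0.3023  v^+=-1.3330  a^+=-0.7102
step 7: x_pred=-1.5018  r=-1.8082  x^+=-2.5397  v^+=-2.4804  a^+=-1.7903

a_post = -1.7903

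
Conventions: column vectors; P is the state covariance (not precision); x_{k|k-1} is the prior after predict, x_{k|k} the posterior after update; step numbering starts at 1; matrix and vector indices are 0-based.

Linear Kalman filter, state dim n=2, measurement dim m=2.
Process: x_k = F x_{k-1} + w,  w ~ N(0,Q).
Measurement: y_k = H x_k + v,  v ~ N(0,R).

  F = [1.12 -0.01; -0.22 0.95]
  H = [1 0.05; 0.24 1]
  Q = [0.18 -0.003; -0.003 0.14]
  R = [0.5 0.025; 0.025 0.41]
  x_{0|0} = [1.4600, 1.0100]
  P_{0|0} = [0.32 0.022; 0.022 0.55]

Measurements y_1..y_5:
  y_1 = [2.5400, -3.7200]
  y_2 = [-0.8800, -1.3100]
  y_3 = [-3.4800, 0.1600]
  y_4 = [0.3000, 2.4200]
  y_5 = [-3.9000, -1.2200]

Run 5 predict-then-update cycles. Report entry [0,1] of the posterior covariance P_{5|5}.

step 1: x^-=[1.6251, 0.6383]  P^-=[0.5810 -0.0636; -0.0636 0.6427]  S=[1.0762 0.1322; 0.1322 1.0556]  K=[0.5363 0.0047; -0.1039 0.6074]  nu=[0.8830, -4.7483]  x^+=[2.0765, -2.3373]  P^+=[0.2707 -0.0497; -0.0497 0.2583]
step 2: x^-=[2.3490, -2.6773]  P^-=[0.5208 -0.1251; -0.1251 0.4070]  S=[1.0093 0.0437; 0.0437 0.7870]  K=[0.5110 -0.0286; -0.1249 0.4860]  nu=[-3.0952, 0.8035]  x^+=[0.7444, -1.9004]  P^+=[0.2578 -0.0608; -0.0608 0.2107]
step 3: x^-=[0.8527, -1.9691]  P^-=[0.5048 -0.1334; -0.1334 0.3681]  S=[0.9924 0.0296; 0.0296 0.7431]  K=[0.5030 -0.0365; -0.1295 0.4574]  nu=[-4.2343, 1.9245]  x^+=[-1.3475, -0.5406]  P^+=[0.2538 -0.0633; -0.0633 0.1995]
step 4: x^-=[-1.5038, -0.2171]  P^-=[0.4998 -0.1349; -0.1349 0.3588]  S=[0.9872 0.0264; 0.0264 0.7328]  K=[0.5005 -0.0384; -0.1305 0.4501]  nu=[1.8146, 2.9980]  x^+=[-0.7108, 0.8955]  P^+=[0.2525 -0.0638; -0.0638 0.1966]
step 5: x^-=[-0.8050, 1.0071]  P^-=[0.4981 -0.1351; -0.1351 0.3563]  S=[0.9855 0.0256; 0.0256 0.7302]  K=[0.4996 -0.0389; -0.1307 0.4482]  nu=[-3.1453, -2.0338]  x^+=[-2.2974, 0.5066]  P^+=[0.2520 -0.0639; -0.0639 0.1958]

P_post[0,1] = -0.0639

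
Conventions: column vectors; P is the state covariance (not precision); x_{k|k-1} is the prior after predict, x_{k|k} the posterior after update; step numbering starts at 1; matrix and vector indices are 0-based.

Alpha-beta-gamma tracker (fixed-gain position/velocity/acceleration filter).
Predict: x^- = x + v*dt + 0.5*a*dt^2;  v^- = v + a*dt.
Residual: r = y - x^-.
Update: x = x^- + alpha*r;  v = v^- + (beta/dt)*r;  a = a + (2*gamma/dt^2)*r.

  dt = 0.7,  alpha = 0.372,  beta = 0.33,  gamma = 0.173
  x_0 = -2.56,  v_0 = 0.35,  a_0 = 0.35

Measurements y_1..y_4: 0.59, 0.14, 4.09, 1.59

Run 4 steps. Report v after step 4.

step 1: x_pred=-2.2292  r=2.8192  x^+=-1.1805  v^+=1.9241  a^+=2.3407
step 2: x_pred=0.7398  r=-0.5998  x^+=0.5167  v^+=3.2798  a^+=1.9172
step 3: x_pred=3.2823  r=0.8077  x^+=3.5827  v^+=5.0026  a^+=2.4875
step 4: x_pred=7.6940  r=-6.1040  x^+=5.4233  v^+=3.8663  a^+=-1.8227

v_post = 3.8663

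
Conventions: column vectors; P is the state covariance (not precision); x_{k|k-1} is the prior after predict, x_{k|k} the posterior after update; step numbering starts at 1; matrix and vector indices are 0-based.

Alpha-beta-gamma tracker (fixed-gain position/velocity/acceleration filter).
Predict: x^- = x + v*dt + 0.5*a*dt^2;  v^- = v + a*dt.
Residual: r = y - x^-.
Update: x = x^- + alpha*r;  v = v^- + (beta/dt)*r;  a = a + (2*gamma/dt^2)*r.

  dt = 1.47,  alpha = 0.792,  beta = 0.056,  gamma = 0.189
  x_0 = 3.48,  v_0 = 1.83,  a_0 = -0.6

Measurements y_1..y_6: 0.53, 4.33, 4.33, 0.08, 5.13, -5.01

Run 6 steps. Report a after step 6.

step 1: x_pred=5.5218  r=-4.9918  x^+=1.5683  v^+=0.7578  a^+=-1.4732
step 2: x_pred=1.0906  r=3.2394  x^+=3.6562  v^+=-1.2844  a^+=-0.9065
step 3: x_pred=0.7887  r=3.5413  x^+=3.5934  v^+=-2.4821  a^+=-0.2871
step 4: x_pred=-0.3654  r=0.4454  x^+=-0.0126  v^+=-2.8871  a^+=-0.2092
step 5: x_pred=-4.4827  r=9.6127  x^+=3.1306  v^+=-2.8284  a^+=1.4724
step 6: x_pred=0.5636  r=-5.5736  x^+=-3.8507  v^+=-0.8763  a^+=0.4974

a_post = 0.4974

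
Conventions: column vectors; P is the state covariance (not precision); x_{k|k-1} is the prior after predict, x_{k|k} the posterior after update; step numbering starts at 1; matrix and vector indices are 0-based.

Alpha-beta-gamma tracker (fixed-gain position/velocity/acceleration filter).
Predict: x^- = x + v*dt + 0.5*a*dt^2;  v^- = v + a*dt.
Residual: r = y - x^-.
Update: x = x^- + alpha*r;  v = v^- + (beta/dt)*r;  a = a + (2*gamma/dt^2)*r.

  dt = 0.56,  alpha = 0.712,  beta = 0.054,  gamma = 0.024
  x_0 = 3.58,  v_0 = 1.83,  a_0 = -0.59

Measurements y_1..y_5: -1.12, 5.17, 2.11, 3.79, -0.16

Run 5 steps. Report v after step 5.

step 1: x_pred=4.5123  r=-5.6323  x^+=0.5021  v^+=0.9565  a^+=-1.4521
step 2: x_pred=0.8100  r=4.3600  x^+=3.9143  v^+=0.5637  a^+=-0.7847
step 3: x_pred=4.1070  r=-1.9970  x^+=2.6851  v^+=-0.0683  a^+=-1.0904
step 4: x_pred=2.4759  r=1.3141  x^+=3.4115  v^+=-0.5522  a^+=-0.8893
step 5: x_pred=2.9629  r=-3.1229  x^+=0.7394  v^+=-1.3513  a^+=-1.3673

v_post = -1.3513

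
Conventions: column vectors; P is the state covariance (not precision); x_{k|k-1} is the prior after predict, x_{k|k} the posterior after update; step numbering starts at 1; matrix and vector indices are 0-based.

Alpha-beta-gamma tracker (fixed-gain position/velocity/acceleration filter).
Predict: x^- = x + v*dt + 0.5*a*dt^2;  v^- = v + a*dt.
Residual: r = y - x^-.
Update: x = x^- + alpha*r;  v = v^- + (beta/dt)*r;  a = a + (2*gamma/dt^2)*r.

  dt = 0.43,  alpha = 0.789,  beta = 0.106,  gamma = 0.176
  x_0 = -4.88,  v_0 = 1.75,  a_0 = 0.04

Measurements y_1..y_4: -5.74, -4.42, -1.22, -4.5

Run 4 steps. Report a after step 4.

step 1: x_pred=-4.1238  r=-1.6162  x^+=-5.3990  v^+=1.3688  a^+=-3.0368
step 2: x_pred=-5.0912  r=0.6712  x^+=-4.5616  v^+=0.2284  a^+=-1.7591
step 3: x_pred=-4.6260  r=3.4060  x^+=-1.9387  v^+=0.3116  a^+=4.7251
step 4: x_pred=-1.3678  r=-3.1322  x^+=-3.8391  v^+=1.5713  a^+=-1.2377

a_post = -1.2377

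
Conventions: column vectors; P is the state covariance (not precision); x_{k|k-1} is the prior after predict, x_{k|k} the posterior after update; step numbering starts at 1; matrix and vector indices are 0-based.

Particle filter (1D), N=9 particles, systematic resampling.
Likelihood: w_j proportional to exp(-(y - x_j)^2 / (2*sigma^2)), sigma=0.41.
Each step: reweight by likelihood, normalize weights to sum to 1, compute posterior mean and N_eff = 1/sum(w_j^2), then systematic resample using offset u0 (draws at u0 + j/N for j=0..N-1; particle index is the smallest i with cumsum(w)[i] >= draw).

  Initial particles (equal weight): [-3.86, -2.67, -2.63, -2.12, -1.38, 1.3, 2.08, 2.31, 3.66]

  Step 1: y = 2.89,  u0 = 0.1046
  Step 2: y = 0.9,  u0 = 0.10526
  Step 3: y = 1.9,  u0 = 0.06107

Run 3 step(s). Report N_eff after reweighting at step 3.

N_eff = 8.6459

step 1: w=[0.0000, 0.0000, 0.0000, 0.0000, 0.0000, 0.0008, 0.2084, 0.5393, 0.2515]  mean=2.6008  Neff=2.5154  idx=[6, 7, 7, 7, 7, 7, 8, 8, 8]
step 2: w=[0.5405, 0.0919, 0.0919, 0.0919, 0.0919, 0.0919, 0.0000, 0.0000, 0.0000]  mean=2.1857  Neff=2.9906  idx=[0, 0, 0, 0, 1, 2, 3, 4, 5]
step 3: w=[0.1362, 0.1362, 0.1362, 0.1362, 0.0910, 0.0910, 0.0910, 0.0910, 0.0910]  mean=2.1847  Neff=8.6459  idx=[0, 1, 2, 2, 3, 4, 6, 7, 8]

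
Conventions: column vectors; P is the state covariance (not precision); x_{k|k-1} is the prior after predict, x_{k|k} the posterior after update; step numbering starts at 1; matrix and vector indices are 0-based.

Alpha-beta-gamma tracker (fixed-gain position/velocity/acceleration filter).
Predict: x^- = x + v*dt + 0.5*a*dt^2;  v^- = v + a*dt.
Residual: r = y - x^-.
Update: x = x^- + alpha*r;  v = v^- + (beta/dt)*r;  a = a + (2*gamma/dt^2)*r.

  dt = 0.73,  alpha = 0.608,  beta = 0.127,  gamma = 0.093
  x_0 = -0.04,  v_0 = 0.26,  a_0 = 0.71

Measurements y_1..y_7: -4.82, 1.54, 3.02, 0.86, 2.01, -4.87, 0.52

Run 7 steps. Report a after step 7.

step 1: x_pred=0.3390  r=-5.1590  x^+=-2.7977  v^+=-0.1192  a^+=-1.0907
step 2: x_pred=-3.1753  r=4.7153  x^+=-0.3084  v^+=-0.0951  a^+=0.5551
step 3: x_pred=-0.2299  r=3.2499  x^+=1.7460  v^+=0.8756  a^+=1.6895
step 4: x_pred=2.8354  r=-1.9754  x^+=1.6343  v^+=1.7652  a^+=1.0000
step 5: x_pred=3.1894  r=-1.1794  x^+=2.4723  v^+=2.2900  a^+=0.5883
step 6: x_pred=4.3008  r=-9.1708  x^+=-1.2750  v^+=1.1241  a^+=-2.6126
step 7: x_pred=-1.1506  r=1.6706  x^+=-0.1349  v^+=-0.4925  a^+=-2.0295

a_post = -2.0295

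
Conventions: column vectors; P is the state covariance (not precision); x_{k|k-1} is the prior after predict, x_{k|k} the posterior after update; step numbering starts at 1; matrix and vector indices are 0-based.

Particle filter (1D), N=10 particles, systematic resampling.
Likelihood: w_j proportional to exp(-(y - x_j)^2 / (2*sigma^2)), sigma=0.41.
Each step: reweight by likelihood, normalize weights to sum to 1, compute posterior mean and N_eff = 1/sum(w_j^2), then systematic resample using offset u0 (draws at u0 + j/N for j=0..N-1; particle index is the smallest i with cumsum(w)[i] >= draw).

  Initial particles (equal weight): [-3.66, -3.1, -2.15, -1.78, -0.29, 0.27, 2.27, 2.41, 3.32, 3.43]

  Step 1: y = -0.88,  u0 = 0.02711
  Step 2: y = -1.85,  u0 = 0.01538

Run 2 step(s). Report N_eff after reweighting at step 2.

N_eff = 2.0117

step 1: w=[0.0000, 0.0000, 0.0175, 0.1901, 0.7510, 0.0414, 0.0000, 0.0000, 0.0000, 0.0000]  mean=-0.5825  Neff=1.6605  idx=[3, 3, 4, 4, 4, 4, 4, 4, 4, 4]
step 2: w=[0.4985, 0.4985, 0.0004, 0.0004, 0.0004, 0.0004, 0.0004, 0.0004, 0.0004, 0.0004]  mean=-1.7757  Neff=2.0117  idx=[0, 0, 0, 0, 0, 1, 1, 1, 1, 1]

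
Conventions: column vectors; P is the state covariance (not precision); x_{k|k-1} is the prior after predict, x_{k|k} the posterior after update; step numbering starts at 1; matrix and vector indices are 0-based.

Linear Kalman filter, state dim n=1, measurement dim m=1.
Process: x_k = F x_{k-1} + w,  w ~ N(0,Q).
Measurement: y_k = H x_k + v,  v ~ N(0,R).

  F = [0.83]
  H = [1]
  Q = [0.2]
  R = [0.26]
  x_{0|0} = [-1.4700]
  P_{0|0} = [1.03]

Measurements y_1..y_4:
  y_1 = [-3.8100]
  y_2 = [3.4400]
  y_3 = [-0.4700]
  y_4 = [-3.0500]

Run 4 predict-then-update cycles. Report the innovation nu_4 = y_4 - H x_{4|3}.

innov = [-3.0904]

step 1: x^-=[-1.2201]  P^-=[0.9096]  S=[1.1696]  K=[0.7777]  nu=[-2.5899]  x^+=[-3.2343]  P^+=[0.2022]
step 2: x^-=[-2.6844]  P^-=[0.3393]  S=[0.5993]  K=[0.5662]  nu=[6.1244]  x^+=[0.7830]  P^+=[0.1472]
step 3: x^-=[0.6499]  P^-=[0.3014]  S=[0.5614]  K=[0.5369]  nu=[-1.1199]  x^+=[0.0486]  P^+=[0.1396]
step 4: x^-=[0.0404]  P^-=[0.2962]  S=[0.5562]  K=[0.5325]  nu=[-3.0904]  x^+=[-1.6053]  P^+=[0.1385]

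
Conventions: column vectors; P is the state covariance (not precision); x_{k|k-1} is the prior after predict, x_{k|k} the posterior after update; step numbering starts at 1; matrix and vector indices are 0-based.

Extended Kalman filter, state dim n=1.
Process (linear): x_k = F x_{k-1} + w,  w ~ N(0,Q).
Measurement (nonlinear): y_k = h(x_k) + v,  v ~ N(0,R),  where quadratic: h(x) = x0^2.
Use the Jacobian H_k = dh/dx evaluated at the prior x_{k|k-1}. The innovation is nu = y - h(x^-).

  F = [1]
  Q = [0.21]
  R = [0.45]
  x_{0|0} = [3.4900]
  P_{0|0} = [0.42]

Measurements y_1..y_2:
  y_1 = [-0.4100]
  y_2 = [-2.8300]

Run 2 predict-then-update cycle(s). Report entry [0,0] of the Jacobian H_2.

step 1: x^-=[3.4900]  P^-=[0.6300]  H_jac=[6.9800]  S=[31.1439]  K=[0.1412]  nu=[-12.5901]  x^+=[1.7123]  P^+=[0.0091]
step 2: x^-=[1.7123]  P^-=[0.2191]  H_jac=[3.4246]  S=[3.0197]  K=[0.2485]  nu=[-5.7621]  x^+=[0.2805]  P^+=[0.0327]

H_jac[0,0] = 3.4246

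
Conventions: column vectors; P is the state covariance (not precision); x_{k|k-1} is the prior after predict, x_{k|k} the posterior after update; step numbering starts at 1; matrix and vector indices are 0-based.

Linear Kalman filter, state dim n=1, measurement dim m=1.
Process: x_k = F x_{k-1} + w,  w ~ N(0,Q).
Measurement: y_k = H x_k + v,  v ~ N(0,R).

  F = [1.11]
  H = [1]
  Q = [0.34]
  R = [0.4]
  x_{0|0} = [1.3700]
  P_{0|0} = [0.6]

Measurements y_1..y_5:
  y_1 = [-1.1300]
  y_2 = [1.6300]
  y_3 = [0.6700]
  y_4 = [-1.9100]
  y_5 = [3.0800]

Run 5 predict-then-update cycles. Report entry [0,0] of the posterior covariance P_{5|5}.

P_post[0,0] = 0.2468

step 1: x^-=[1.5207]  P^-=[1.0793]  S=[1.4793]  K=[0.7296]  nu=[-2.6507]  x^+=[-0.4132]  P^+=[0.2918]
step 2: x^-=[-0.4587]  P^-=[0.6996]  S=[1.0996]  K=[0.6362]  nu=[2.0887]  x^+=[0.8702]  P^+=[0.2545]
step 3: x^-=[0.9659]  P^-=[0.6536]  S=[1.0536]  K=[0.6203]  nu=[-0.2959]  x^+=[0.7823]  P^+=[0.2481]
step 4: x^-=[0.8684]  P^-=[0.6457]  S=[1.0457]  K=[0.6175]  nu=[-2.7784]  x^+=[-0.8472]  P^+=[0.2470]
step 5: x^-=[-0.9404]  P^-=[0.6443]  S=[1.0443]  K=[0.6170]  nu=[4.0204]  x^+=[1.5401]  P^+=[0.2468]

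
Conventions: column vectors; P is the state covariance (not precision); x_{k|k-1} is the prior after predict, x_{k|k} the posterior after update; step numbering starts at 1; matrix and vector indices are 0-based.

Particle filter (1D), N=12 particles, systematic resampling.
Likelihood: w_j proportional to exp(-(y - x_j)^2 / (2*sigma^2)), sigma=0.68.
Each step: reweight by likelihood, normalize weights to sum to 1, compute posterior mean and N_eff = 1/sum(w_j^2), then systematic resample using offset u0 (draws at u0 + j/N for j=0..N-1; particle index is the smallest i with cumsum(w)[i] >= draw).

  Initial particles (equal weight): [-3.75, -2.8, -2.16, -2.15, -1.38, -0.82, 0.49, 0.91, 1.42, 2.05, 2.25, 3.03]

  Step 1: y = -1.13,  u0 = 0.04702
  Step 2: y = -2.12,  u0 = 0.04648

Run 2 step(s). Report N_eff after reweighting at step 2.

N_eff = 8.3206

step 1: w=[0.0002, 0.0189, 0.1222, 0.1249, 0.3597, 0.3469, 0.0225, 0.0043, 0.0003, 0.0000, 0.0000, 0.0000]  mean=-1.3517  Neff=3.5569  idx=[2, 2, 3, 4, 4, 4, 4, 5, 5, 5, 5, 5]
step 2: w=[0.1660, 0.1660, 0.1662, 0.0920, 0.0920, 0.0920, 0.0920, 0.0267, 0.0267, 0.0267, 0.0267, 0.0267]  mean=-1.6921  Neff=8.3206  idx=[0, 0, 1, 1, 2, 2, 3, 4, 5, 6, 7, 10]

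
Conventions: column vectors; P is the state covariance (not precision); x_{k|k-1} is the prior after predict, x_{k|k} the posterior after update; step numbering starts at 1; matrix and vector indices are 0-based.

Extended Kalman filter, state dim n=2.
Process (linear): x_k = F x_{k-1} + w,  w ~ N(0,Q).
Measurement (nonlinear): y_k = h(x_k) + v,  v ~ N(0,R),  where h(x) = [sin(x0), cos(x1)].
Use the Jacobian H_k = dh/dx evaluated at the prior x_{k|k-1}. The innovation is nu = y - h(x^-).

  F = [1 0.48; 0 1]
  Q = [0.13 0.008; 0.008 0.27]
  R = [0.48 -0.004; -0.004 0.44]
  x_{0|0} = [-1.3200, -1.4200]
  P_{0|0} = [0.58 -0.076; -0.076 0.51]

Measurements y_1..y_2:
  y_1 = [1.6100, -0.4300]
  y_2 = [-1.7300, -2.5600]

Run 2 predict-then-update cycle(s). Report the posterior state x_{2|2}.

step 1: x^-=[-2.0016, -1.4200]  P^-=[0.7545 0.1768; 0.1768 0.7800]  H_jac=[-0.4176 0.0000; 0.0000 0.9887]  S=[0.6116 -0.0770; -0.0770 1.2024]  K=[-0.5010 0.1133; -0.0403 0.6388]  nu=[2.5186, -0.5802]  x^+=[-3.3291, -1.8921]  P^+=[0.5769 0.0524; 0.0524 0.2844]
step 2: x^-=[-4.2373, -1.8921]  P^-=[0.8228 0.1970; 0.1970 0.5544]  H_jac=[-0.4574 0.0000; 0.0000 0.9488]  S=[0.6522 -0.0895; -0.0895 0.9391]  K=[-0.5571 0.1459; -0.0621 0.5542]  nu=[-2.6192, -2.2442]  x^+=[-3.1056, -2.9733]  P^+=[0.5858 0.0700; 0.0700 0.2573]

x_post = [-3.1056, -2.9733]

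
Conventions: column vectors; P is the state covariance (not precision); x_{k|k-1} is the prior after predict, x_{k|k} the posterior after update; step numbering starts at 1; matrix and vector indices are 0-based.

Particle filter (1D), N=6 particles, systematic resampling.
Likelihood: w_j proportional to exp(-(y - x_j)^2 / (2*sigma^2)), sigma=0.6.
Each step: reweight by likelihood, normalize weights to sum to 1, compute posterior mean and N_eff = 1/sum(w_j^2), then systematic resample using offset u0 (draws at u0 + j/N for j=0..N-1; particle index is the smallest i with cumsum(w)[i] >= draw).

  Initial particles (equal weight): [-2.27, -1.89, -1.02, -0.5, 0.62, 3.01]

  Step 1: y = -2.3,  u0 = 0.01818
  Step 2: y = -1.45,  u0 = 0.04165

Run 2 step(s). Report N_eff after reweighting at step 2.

step 1: w=[0.5244, 0.4158, 0.0539, 0.0058, 0.0000, 0.0000]  mean=-2.0342  Neff=2.2180  idx=[0, 0, 0, 0, 1, 1]
step 2: w=[0.1268, 0.1268, 0.1268, 0.1268, 0.2465, 0.2465]  mean=-2.0827  Neff=5.3828  idx=[0, 1, 2, 4, 4, 5]

N_eff = 5.3828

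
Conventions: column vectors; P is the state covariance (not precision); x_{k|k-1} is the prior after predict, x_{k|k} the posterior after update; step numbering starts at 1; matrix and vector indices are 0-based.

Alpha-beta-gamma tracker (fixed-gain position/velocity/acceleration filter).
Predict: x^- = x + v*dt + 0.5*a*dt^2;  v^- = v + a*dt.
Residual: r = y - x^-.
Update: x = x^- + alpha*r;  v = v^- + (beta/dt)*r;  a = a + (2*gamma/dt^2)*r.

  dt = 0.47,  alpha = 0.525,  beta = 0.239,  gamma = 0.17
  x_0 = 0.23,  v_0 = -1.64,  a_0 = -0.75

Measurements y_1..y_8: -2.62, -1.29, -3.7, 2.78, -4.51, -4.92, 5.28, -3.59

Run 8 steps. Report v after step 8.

step 1: x_pred=-0.6236  r=-1.9964  x^+=-1.6717  v^+=-3.0077  a^+=-3.8227
step 2: x_pred=-3.5076  r=2.2176  x^+=-2.3433  v^+=-3.6767  a^+=-0.4096
step 3: x_pred=-4.1166  r=0.4166  x^+=-3.8979  v^+=-3.6573  a^+=0.2317
step 4: x_pred=-5.5913  r=8.3713  x^+=-1.1963  v^+=0.7084  a^+=13.1164
step 5: x_pred=0.5853  r=-5.0953  x^+=-2.0897  v^+=4.2821  a^+=5.2739
step 6: x_pred=0.5054  r=-5.4254  x^+=-2.3430  v^+=4.0020  a^+=-3.0766
step 7: x_pred=-0.8018  r=6.0818  x^+=2.3911  v^+=5.6486  a^+=6.2843
step 8: x_pred=5.7401  r=-9.3301  x^+=0.8418  v^+=3.8578  a^+=-8.0762

v_post = 3.8578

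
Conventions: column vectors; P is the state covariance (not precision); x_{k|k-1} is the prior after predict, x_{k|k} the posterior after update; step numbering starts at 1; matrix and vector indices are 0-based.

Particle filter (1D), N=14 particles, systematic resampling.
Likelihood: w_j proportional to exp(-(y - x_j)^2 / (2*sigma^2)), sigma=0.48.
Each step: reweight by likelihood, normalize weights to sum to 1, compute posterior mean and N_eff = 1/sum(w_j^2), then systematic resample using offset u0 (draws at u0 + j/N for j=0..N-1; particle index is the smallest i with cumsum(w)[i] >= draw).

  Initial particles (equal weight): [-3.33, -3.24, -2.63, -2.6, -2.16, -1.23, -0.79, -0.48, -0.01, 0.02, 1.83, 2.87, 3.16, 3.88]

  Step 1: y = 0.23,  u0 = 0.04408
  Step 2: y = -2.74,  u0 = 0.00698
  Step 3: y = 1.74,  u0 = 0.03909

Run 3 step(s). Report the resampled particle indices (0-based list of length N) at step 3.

resampled_idx = [1, 4, 6, 9, 12, 13, 13, 13, 13, 13, 13, 13, 13, 13]

step 1: w=[0.0000, 0.0000, 0.0000, 0.0000, 0.0000, 0.0044, 0.0466, 0.1492, 0.3932, 0.4049, 0.0017, 0.0000, 0.0000, 0.0000]  mean=-0.1065  Neff=2.9154  idx=[6, 7, 7, 8, 8, 8, 8, 8, 9, 9, 9, 9, 9, 9]
step 2: w=[0.8920, 0.0525, 0.0525, 0.0003, 0.0003, 0.0003, 0.0003, 0.0003, 0.0002, 0.0002, 0.0002, 0.0002, 0.0002, 0.0002]  mean=-0.7551  Neff=1.2482  idx=[0, 0, 0, 0, 0, 0, 0, 0, 0, 0, 0, 0, 0, 1]
step 3: w=[0.0267, 0.0267, 0.0267, 0.0267, 0.0267, 0.0267, 0.0267, 0.0267, 0.0267, 0.0267, 0.0267, 0.0267, 0.0267, 0.6526]  mean=-0.5877  Neff=2.2978  idx=[1, 4, 6, 9, 12, 13, 13, 13, 13, 13, 13, 13, 13, 13]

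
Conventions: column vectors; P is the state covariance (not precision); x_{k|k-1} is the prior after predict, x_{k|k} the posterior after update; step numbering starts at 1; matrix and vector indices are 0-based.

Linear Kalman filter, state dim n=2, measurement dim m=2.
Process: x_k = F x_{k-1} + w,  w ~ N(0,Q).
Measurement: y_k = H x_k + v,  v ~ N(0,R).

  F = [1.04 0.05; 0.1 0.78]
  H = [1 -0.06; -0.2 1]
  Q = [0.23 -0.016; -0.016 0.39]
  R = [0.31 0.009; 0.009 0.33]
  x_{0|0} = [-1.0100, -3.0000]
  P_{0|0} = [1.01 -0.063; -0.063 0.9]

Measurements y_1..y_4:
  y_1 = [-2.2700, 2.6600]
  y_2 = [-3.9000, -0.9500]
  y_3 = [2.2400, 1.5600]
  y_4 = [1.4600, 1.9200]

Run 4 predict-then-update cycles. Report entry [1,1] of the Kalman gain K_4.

K[1,1] = 0.6099

step 1: x^-=[-1.2004, -2.4410]  P^-=[1.3181 0.0727; 0.0727 0.9378]  S=[1.6228 -0.2373; -0.2373 1.2915]  K=[0.8097 0.0010; 0.1178 0.7366]  nu=[-1.2161, 4.8609]  x^+=[-2.1804, 0.9961]  P^+=[0.2545 0.0585; 0.0585 0.2558]
step 2: x^-=[-2.2178, 0.5589]  P^-=[0.5120 0.0682; 0.0682 0.5573]  S=[0.8158 -0.0578; -0.0578 0.8805]  K=[0.6227 0.0021; 0.0868 0.6232]  nu=[-1.6487, -1.9525]  x^+=[-3.2485, -0.8008]  P^+=[0.1958 0.0454; 0.0454 0.2155]
step 3: x^-=[-3.4185, -0.9495]  P^-=[0.4470 0.0499; 0.0499 0.5302]  S=[0.7530 -0.0618; -0.0618 0.8581]  K=[0.5894 -0.0037; 0.0741 0.6115]  nu=[5.6015, 1.8258]  x^+=[-0.1235, 0.5823]  P^+=[0.1852 0.0411; 0.0411 0.2107]
step 4: x^-=[-0.0993, 0.4418]  P^-=[0.4351 0.0450; 0.0450 0.5265]  S=[0.7416 -0.0640; -0.0640 0.8558]  K=[0.5826 -0.0055; 0.0708 0.6099]  nu=[1.5858, 1.4583]  x^+=[0.8166, 1.4435]  P^+=[0.1830 0.0400; 0.0400 0.2099]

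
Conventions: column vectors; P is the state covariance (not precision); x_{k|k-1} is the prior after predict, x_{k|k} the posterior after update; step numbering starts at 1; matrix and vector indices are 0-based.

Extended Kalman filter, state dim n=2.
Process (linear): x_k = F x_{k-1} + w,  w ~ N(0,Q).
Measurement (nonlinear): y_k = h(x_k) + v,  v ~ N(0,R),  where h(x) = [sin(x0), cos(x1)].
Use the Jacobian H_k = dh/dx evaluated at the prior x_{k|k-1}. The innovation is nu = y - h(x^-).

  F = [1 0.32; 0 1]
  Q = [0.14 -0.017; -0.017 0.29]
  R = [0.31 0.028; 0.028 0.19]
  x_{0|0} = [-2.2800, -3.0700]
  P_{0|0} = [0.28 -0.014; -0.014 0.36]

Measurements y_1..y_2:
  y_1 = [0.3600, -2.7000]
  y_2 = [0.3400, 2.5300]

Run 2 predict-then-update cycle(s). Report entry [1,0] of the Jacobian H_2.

step 1: x^-=[-3.2624, -3.0700]  P^-=[0.4479 0.0842; 0.0842 0.6500]  H_jac=[-0.9927 0.0000; 0.0000 0.0715]  S=[0.7514 0.0220; 0.0220 0.1933]  K=[-0.5946 0.0989; -0.1187 0.2540]  nu=[0.2395, -1.7026]  x^+=[-3.5732, -3.5309]  P^+=[0.1829 0.0299; 0.0299 0.6283]
step 2: x^-=[-4.7031, -3.5309]  P^-=[0.4064 0.2139; 0.2139 0.9183]  H_jac=[-0.0093 0.0000; 0.0000 -0.3796]  S=[0.3100 0.0288; 0.0288 0.3223]  K=[0.0112 -0.2530; 0.0947 -1.0899]  nu=[-0.6600, 3.4552]  x^+=[-5.5845, -7.3591]  P^+=[0.3859 0.1258; 0.1258 0.5386]

H_jac[1,0] = 0.0000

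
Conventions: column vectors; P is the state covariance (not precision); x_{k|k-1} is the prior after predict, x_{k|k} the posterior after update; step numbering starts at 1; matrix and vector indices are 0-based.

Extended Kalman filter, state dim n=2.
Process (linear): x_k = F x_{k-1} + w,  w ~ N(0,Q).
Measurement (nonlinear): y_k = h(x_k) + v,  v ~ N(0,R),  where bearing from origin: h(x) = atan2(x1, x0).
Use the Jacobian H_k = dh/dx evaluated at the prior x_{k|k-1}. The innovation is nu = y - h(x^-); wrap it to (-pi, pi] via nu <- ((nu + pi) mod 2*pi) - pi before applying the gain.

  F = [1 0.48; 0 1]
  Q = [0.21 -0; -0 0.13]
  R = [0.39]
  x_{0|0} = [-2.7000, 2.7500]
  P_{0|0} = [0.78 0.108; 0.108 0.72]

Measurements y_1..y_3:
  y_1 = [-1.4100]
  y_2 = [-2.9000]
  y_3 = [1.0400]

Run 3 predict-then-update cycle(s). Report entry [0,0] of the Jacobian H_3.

H_jac[0,0] = -0.1061

step 1: x^-=[-1.3800, 2.7500]  P^-=[1.2596 0.4536; 0.4536 0.8500]  H_jac=[-0.2905 -0.1458]  S=[0.5528]  K=[-0.7815; -0.4625]  nu=[2.8373]  x^+=[-3.5975, 1.4377]  P^+=[0.9219 0.2538; 0.2538 0.7317]
step 2: x^-=[-2.9074, 1.4377]  P^-=[1.5442 0.6050; 0.6050 0.8617]  H_jac=[-0.1367 -0.2764]  S=[0.5304]  K=[-0.7132; -0.6050]  nu=[0.7008]  x^+=[-3.4072, 1.0137]  P^+=[1.2744 0.3762; 0.3762 0.6676]
step 3: x^-=[-2.9206, 1.0137]  P^-=[1.9994 0.6967; 0.6967 0.7976]  H_jac=[-0.1061 -0.3056]  S=[0.5321]  K=[-0.7986; -0.5969]  nu=[-1.7675]  x^+=[-1.5091, 2.0687]  P^+=[1.6600 0.4430; 0.4430 0.6080]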